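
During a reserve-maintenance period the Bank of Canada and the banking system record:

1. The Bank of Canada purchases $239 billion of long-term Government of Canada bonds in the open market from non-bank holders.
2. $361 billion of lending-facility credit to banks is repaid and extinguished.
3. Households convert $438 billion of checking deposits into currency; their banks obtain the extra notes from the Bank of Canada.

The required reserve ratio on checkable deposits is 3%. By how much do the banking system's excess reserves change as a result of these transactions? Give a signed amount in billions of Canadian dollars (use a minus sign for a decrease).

-$554.03 billion

Asset purchase (from non-banks) $239 billion: reserves +$239B, deposits +$239B.
Discount-window repayment $361 billion: reserves −$361B, deposits 0.
Currency withdrawal $438 billion: reserves −$438B, deposits −$438B.
Totals: Δreserves = −$560B, Δdeposits = −$199B.
Δrequired reserves = 3% × −$199B = −$5.97B.
Δexcess reserves = Δreserves − Δrequired = −$560B − (−$5.97B) = -$554.03 billion.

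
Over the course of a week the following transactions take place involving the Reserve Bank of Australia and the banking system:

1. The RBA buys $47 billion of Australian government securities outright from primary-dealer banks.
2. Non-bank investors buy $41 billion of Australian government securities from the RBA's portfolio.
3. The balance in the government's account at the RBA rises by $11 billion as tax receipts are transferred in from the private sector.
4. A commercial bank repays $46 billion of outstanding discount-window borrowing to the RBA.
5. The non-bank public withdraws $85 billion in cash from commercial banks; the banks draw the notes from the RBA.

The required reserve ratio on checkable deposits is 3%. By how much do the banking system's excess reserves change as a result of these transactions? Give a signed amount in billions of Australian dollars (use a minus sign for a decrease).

OMO purchase (from banks) $47 billion: reserves +$47B, deposits 0.
Asset sale (to non-banks) $41 billion: reserves −$41B, deposits −$41B.
Government account inflow $11 billion: reserves −$11B, deposits −$11B.
Discount-window repayment $46 billion: reserves −$46B, deposits 0.
Currency withdrawal $85 billion: reserves −$85B, deposits −$85B.
Totals: Δreserves = −$136B, Δdeposits = −$137B.
Δrequired reserves = 3% × −$137B = −$4.11B.
Δexcess reserves = Δreserves − Δrequired = −$136B − (−$4.11B) = -$131.89 billion.

-$131.89 billion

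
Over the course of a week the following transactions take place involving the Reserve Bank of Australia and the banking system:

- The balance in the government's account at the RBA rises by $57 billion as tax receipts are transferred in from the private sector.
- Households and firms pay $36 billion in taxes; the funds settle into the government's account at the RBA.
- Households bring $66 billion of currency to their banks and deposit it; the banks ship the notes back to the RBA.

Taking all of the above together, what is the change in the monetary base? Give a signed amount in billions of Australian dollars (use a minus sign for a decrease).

-$93 billion

RBA balance sheet:
  Assets:      no change
  Liabilities: Bank reserves −$27B, Currency in circulation −$66B, Government deposits +$93B
Monetary base = currency + reserves: −$66B + (−$27B) = -$93 billion.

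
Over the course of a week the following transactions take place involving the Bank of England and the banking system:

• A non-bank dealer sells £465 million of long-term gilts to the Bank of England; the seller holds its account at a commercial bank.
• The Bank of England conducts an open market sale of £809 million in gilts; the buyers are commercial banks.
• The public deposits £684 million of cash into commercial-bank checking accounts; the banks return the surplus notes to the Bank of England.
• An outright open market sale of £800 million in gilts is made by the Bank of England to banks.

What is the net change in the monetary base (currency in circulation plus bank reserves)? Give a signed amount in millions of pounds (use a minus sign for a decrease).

Bank of England balance sheet:
  Assets:      Securities −£1144M
  Liabilities: Bank reserves −£460M, Currency in circulation −£684M
Monetary base = currency + reserves: −£684M + (−£460M) = -£1144 million.

-£1144 million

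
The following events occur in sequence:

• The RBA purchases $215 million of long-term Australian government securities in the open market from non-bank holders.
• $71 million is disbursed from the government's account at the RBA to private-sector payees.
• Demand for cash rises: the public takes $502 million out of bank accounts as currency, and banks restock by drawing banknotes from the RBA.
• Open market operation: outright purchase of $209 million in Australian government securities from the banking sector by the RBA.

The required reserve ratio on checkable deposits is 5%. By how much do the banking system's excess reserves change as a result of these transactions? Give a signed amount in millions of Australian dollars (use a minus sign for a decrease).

+$3.8 million

Asset purchase (from non-banks) $215 million: reserves +$215M, deposits +$215M.
Government spending $71 million: reserves +$71M, deposits +$71M.
Currency withdrawal $502 million: reserves −$502M, deposits −$502M.
OMO purchase (from banks) $209 million: reserves +$209M, deposits 0.
Totals: Δreserves = −$7M, Δdeposits = −$216M.
Δrequired reserves = 5% × −$216M = −$10.8M.
Δexcess reserves = Δreserves − Δrequired = −$7M − (−$10.8M) = +$3.8 million.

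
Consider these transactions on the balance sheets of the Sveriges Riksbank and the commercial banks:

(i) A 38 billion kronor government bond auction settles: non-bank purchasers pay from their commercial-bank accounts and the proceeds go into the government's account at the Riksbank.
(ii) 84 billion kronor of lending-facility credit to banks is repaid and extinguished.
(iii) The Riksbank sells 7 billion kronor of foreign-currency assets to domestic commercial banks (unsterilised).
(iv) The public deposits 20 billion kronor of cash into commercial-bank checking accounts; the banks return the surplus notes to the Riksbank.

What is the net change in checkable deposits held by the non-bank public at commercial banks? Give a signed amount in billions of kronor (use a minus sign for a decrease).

Government account inflow 38 billion kronor: non-bank counterparties' bank balances fall → −38B.
Discount-window repayment 84 billion kronor: the counterparty is a bank, so public deposits are unchanged → 0.
FX sale 7 billion kronor: the counterparty is a bank, so public deposits are unchanged → 0.
Currency deposit 20 billion kronor: non-bank counterparties' bank balances rise → +20B.
Net: −38 + 0 + 0 + 20 = -18 billion.

-18 billion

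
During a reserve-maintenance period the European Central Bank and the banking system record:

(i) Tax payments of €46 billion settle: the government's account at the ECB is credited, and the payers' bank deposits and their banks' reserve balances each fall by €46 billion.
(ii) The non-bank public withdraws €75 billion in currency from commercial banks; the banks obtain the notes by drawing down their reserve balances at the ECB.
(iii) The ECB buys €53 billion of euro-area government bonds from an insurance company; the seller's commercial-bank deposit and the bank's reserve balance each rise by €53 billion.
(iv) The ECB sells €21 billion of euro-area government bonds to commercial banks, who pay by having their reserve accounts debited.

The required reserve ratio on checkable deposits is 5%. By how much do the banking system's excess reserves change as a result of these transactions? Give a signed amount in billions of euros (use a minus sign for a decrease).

Government account inflow €46 billion: reserves −€46B, deposits −€46B.
Currency withdrawal €75 billion: reserves −€75B, deposits −€75B.
Asset purchase (from non-banks) €53 billion: reserves +€53B, deposits +€53B.
OMO sale (to banks) €21 billion: reserves −€21B, deposits 0.
Totals: Δreserves = −€89B, Δdeposits = −€68B.
Δrequired reserves = 5% × −€68B = −€3.4B.
Δexcess reserves = Δreserves − Δrequired = −€89B − (−€3.4B) = -€85.6 billion.

-€85.6 billion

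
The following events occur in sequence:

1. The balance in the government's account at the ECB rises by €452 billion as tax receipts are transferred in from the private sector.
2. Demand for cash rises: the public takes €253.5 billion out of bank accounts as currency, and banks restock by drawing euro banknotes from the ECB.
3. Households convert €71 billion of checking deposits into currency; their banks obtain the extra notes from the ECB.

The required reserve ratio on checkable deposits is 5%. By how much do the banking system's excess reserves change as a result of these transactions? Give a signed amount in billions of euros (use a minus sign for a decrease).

Government account inflow €452 billion: reserves −€452B, deposits −€452B.
Currency withdrawal €253.5 billion: reserves −€253.5B, deposits −€253.5B.
Currency withdrawal €71 billion: reserves −€71B, deposits −€71B.
Totals: Δreserves = −€776.5B, Δdeposits = −€776.5B.
Δrequired reserves = 5% × −€776.5B = −€38.825B.
Δexcess reserves = Δreserves − Δrequired = −€776.5B − (−€38.825B) = -€737.675 billion.

-€737.675 billion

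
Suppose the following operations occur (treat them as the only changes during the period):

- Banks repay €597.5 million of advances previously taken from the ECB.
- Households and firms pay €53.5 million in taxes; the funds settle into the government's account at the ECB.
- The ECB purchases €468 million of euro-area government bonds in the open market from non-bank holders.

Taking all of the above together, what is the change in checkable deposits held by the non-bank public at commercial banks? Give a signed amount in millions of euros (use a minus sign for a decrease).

+€414.5 million

ECB balance sheet:
  Assets:      Securities +€468M, Loans to banks −€597.5M
  Liabilities: Bank reserves −€183M, Government deposits +€53.5M
Commercial banking system:
  Assets:      Reserves at CB −€183M
  Liabilities: Checkable deposits +€414.5M, Borrowings from CB −€597.5M
So the change in checkable deposits held by the non-bank public at commercial banks is +€414.5 million.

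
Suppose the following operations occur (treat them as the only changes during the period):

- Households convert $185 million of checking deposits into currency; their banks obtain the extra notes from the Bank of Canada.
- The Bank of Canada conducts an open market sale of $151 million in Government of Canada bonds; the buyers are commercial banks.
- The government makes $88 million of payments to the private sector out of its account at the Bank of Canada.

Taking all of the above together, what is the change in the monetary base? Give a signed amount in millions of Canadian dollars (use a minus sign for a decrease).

Bank of Canada balance sheet:
  Assets:      Securities −$151M
  Liabilities: Bank reserves −$248M, Currency in circulation +$185M, Government deposits −$88M
Commercial banking system:
  Assets:      Reserves at CB −$248M, Securities +$151M
  Liabilities: Checkable deposits −$97M
Monetary base = currency + reserves: +$185M + (−$248M) = -$63 million.

-$63 million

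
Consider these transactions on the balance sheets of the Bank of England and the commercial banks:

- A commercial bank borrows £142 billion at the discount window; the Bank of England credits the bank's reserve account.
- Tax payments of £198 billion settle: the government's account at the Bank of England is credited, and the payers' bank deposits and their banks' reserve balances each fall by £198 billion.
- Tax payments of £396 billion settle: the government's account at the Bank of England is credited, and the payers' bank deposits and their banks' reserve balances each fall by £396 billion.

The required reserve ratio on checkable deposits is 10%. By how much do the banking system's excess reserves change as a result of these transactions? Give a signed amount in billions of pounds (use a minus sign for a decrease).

-£392.6 billion

Discount-window loan £142 billion: reserves +£142B, deposits 0.
Government account inflow £198 billion: reserves −£198B, deposits −£198B.
Government account inflow £396 billion: reserves −£396B, deposits −£396B.
Totals: Δreserves = −£452B, Δdeposits = −£594B.
Δrequired reserves = 10% × −£594B = −£59.4B.
Δexcess reserves = Δreserves − Δrequired = −£452B − (−£59.4B) = -£392.6 billion.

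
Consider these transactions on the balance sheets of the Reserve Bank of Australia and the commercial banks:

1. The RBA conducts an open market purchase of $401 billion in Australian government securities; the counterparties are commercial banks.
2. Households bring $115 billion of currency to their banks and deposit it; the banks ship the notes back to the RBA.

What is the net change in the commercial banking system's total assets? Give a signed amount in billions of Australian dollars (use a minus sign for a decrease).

RBA balance sheet:
  Assets:      Securities +$401B
  Liabilities: Bank reserves +$516B, Currency in circulation −$115B
Commercial banking system:
  Assets:      Reserves at CB +$516B, Securities −$401B
  Liabilities: Checkable deposits +$115B
Change in total bank assets = +$115 billion.

+$115 billion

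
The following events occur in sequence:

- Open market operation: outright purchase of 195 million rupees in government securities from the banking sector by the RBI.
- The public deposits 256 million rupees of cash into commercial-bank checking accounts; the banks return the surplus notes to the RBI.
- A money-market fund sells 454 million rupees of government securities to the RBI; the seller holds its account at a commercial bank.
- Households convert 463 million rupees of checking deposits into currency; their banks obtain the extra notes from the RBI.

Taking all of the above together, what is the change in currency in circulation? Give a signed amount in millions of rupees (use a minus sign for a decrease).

+207 million

OMO purchase (from banks) 195 million rupees: no currency enters or leaves circulation → 0.
Currency deposit 256 million rupees: notes return to the central bank → −256M.
Asset purchase (from non-banks) 454 million rupees: no currency enters or leaves circulation → 0.
Currency withdrawal 463 million rupees: notes leave the central bank → +463M.
Net: 0 − 256 + 0 + 463 = +207 million.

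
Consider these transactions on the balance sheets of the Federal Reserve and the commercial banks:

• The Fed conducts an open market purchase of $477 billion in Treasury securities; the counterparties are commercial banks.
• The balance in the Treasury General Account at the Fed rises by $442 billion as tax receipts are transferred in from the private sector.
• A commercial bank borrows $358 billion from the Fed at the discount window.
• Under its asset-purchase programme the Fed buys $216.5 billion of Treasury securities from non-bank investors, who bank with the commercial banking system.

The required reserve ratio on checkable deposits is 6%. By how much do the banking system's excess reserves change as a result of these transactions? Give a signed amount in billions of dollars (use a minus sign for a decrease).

OMO purchase (from banks) $477 billion: reserves +$477B, deposits 0.
Government account inflow $442 billion: reserves −$442B, deposits −$442B.
Discount-window loan $358 billion: reserves +$358B, deposits 0.
Asset purchase (from non-banks) $216.5 billion: reserves +$216.5B, deposits +$216.5B.
Totals: Δreserves = +$609.5B, Δdeposits = −$225.5B.
Δrequired reserves = 6% × −$225.5B = −$13.53B.
Δexcess reserves = Δreserves − Δrequired = +$609.5B − (−$13.53B) = +$623.03 billion.

+$623.03 billion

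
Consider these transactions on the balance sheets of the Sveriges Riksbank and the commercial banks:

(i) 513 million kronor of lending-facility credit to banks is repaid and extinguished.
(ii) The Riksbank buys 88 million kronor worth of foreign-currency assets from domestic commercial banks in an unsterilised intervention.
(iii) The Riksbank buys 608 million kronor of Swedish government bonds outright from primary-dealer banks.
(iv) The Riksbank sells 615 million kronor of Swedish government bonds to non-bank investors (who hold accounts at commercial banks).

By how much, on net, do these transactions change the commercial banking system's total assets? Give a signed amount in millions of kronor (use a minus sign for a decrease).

-1128 million

Discount-window repayment 513 million kronor: bank balance sheets shrink → −513M.
FX purchase 88 million kronor: just an asset swap on bank balance sheets → 0.
OMO purchase (from banks) 608 million kronor: just an asset swap on bank balance sheets → 0.
Asset sale (to non-banks) 615 million kronor: bank balance sheets shrink → −615M.
Net: −513 + 0 + 0 − 615 = -1128 million.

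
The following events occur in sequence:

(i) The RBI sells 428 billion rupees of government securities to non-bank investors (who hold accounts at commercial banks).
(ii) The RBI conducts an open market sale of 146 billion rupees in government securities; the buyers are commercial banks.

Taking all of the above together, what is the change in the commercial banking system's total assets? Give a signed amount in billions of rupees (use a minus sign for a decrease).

Asset sale (to non-banks) 428 billion rupees: bank balance sheets shrink → −428B.
OMO sale (to banks) 146 billion rupees: just an asset swap on bank balance sheets → 0.
Net: −428 + 0 = -428 billion.

-428 billion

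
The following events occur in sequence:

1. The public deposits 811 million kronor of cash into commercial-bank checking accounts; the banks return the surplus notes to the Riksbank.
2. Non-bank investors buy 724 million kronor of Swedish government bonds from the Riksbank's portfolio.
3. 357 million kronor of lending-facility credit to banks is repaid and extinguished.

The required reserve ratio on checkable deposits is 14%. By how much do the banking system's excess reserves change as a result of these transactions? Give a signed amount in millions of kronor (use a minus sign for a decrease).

Currency deposit 811 million kronor: reserves +811M, deposits +811M.
Asset sale (to non-banks) 724 million kronor: reserves −724M, deposits −724M.
Discount-window repayment 357 million kronor: reserves −357M, deposits 0.
Totals: Δreserves = −270M, Δdeposits = +87M.
Δrequired reserves = 14% × +87M = +12.18M.
Δexcess reserves = Δreserves − Δrequired = −270M − (+12.18M) = -282.18 million.

-282.18 million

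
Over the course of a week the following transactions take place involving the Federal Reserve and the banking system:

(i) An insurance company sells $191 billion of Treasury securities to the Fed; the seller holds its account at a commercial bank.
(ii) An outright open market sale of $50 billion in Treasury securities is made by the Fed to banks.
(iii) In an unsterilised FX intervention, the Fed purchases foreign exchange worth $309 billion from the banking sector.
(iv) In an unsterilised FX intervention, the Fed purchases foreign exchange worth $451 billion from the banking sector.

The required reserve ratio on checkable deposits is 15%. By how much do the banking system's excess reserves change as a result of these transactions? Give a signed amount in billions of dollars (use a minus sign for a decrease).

Asset purchase (from non-banks) $191 billion: reserves +$191B, deposits +$191B.
OMO sale (to banks) $50 billion: reserves −$50B, deposits 0.
FX purchase $309 billion: reserves +$309B, deposits 0.
FX purchase $451 billion: reserves +$451B, deposits 0.
Totals: Δreserves = +$901B, Δdeposits = +$191B.
Δrequired reserves = 15% × +$191B = +$28.65B.
Δexcess reserves = Δreserves − Δrequired = +$901B − (+$28.65B) = +$872.35 billion.

+$872.35 billion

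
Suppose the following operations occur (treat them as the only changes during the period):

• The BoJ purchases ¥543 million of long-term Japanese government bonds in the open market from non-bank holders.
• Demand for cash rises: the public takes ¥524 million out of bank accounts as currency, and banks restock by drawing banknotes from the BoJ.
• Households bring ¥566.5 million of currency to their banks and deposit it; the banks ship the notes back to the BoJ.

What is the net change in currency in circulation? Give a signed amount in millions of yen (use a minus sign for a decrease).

-¥42.5 million

BoJ balance sheet:
  Assets:      Securities +¥543M
  Liabilities: Bank reserves +¥585.5M, Currency in circulation −¥42.5M
Commercial banking system:
  Assets:      Reserves at CB +¥585.5M
  Liabilities: Checkable deposits +¥585.5M
So the change in currency in circulation is -¥42.5 million.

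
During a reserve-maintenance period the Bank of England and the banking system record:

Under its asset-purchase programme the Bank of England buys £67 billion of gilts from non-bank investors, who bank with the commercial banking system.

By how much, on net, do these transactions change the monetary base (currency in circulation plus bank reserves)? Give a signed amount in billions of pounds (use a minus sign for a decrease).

+£67 billion

Bank of England balance sheet:
  Assets:      Securities +£67B
  Liabilities: Bank reserves +£67B
Commercial banking system:
  Assets:      Reserves at CB +£67B
  Liabilities: Checkable deposits +£67B
Monetary base = currency + reserves: 0 + (+£67B) = +£67 billion.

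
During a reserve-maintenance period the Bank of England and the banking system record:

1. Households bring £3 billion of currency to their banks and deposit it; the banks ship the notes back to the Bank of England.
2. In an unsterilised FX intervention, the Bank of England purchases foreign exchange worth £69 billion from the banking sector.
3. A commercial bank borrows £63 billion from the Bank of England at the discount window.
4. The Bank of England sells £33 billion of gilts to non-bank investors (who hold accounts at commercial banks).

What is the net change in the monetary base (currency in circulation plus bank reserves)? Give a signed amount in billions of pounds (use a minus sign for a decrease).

Currency deposit £3 billion: just a shift between currency and reserves — both are base money → 0.
FX purchase £69 billion: Bank of England balance sheet expands → +£69B.
Discount-window loan £63 billion: Bank of England balance sheet expands → +£63B.
Asset sale (to non-banks) £33 billion: Bank of England balance sheet contracts → −£33B.
Net: 0 + 69 + 63 − 33 = +£99 billion.

+£99 billion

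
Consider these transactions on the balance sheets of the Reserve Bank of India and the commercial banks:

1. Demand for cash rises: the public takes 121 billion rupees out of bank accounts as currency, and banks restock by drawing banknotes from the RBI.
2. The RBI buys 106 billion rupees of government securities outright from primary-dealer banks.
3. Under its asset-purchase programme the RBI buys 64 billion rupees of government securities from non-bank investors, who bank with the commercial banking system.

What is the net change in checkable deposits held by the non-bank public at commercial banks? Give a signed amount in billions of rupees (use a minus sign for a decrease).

-57 billion

Currency withdrawal 121 billion rupees: non-bank counterparties' bank balances fall → −121B.
OMO purchase (from banks) 106 billion rupees: the counterparty is a bank, so public deposits are unchanged → 0.
Asset purchase (from non-banks) 64 billion rupees: non-bank counterparties' bank balances rise → +64B.
Net: −121 + 0 + 64 = -57 billion.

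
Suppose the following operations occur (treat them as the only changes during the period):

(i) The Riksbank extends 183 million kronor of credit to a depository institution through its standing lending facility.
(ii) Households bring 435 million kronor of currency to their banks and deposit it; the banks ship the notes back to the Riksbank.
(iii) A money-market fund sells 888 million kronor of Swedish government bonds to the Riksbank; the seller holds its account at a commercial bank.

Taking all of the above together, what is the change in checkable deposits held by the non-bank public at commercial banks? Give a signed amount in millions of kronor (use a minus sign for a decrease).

Discount-window loan 183 million kronor: the counterparty is a bank, so public deposits are unchanged → 0.
Currency deposit 435 million kronor: non-bank counterparties' bank balances rise → +435M.
Asset purchase (from non-banks) 888 million kronor: non-bank counterparties' bank balances rise → +888M.
Net: 0 + 435 + 888 = +1323 million.

+1323 million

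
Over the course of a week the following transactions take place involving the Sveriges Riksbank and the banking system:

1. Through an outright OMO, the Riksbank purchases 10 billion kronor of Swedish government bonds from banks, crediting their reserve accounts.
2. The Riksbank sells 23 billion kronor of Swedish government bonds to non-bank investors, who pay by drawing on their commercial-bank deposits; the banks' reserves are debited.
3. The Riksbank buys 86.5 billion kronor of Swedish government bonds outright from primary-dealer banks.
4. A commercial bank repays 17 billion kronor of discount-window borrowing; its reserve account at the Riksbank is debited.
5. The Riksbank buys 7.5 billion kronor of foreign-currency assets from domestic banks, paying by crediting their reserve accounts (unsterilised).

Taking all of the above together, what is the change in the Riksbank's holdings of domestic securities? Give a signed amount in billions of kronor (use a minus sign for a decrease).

+73.5 billion

Riksbank balance sheet:
  Assets:      Securities +73.5B, Loans to banks −17B, Foreign assets +7.5B
  Liabilities: Bank reserves +64B
Commercial banking system:
  Assets:      Reserves at CB +64B, Securities −96.5B, Foreign assets −7.5B
  Liabilities: Checkable deposits −23B, Borrowings from CB −17B
So the change in the Riksbank's holdings of domestic securities is +73.5 billion.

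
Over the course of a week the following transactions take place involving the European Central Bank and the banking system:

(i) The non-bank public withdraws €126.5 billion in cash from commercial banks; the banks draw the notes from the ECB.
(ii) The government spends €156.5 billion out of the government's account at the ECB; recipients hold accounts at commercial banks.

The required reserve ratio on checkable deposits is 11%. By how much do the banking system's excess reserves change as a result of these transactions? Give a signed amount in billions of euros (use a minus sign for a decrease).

+€26.7 billion

Currency withdrawal €126.5 billion: reserves −€126.5B, deposits −€126.5B.
Government spending €156.5 billion: reserves +€156.5B, deposits +€156.5B.
Totals: Δreserves = +€30B, Δdeposits = +€30B.
Δrequired reserves = 11% × +€30B = +€3.3B.
Δexcess reserves = Δreserves − Δrequired = +€30B − (+€3.3B) = +€26.7 billion.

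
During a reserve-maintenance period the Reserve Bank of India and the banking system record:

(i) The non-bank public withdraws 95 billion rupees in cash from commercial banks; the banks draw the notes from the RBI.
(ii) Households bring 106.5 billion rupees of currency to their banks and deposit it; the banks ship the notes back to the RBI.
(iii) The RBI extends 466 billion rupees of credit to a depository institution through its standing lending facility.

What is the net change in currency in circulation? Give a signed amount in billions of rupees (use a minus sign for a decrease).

RBI balance sheet:
  Assets:      Loans to banks +466B
  Liabilities: Bank reserves +477.5B, Currency in circulation −11.5B
So the change in currency in circulation is -11.5 billion.

-11.5 billion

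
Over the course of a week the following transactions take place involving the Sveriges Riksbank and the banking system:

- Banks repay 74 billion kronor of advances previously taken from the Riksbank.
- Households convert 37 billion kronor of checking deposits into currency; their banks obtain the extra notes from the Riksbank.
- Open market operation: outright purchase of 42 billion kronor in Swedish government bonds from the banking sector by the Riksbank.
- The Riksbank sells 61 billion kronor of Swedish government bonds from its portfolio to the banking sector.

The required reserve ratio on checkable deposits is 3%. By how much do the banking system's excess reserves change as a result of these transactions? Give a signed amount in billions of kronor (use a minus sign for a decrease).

-128.89 billion

Discount-window repayment 74 billion kronor: reserves −74B, deposits 0.
Currency withdrawal 37 billion kronor: reserves −37B, deposits −37B.
OMO purchase (from banks) 42 billion kronor: reserves +42B, deposits 0.
OMO sale (to banks) 61 billion kronor: reserves −61B, deposits 0.
Totals: Δreserves = −130B, Δdeposits = −37B.
Δrequired reserves = 3% × −37B = −1.11B.
Δexcess reserves = Δreserves − Δrequired = −130B − (−1.11B) = -128.89 billion.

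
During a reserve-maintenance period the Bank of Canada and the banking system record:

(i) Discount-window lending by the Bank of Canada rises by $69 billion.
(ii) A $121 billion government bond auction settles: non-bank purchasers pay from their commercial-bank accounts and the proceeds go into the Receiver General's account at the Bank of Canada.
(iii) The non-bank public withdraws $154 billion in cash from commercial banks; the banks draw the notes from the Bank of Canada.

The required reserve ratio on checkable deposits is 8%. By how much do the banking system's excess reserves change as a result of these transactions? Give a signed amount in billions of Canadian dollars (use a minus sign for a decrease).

-$184 billion

Discount-window loan $69 billion: reserves +$69B, deposits 0.
Government account inflow $121 billion: reserves −$121B, deposits −$121B.
Currency withdrawal $154 billion: reserves −$154B, deposits −$154B.
Totals: Δreserves = −$206B, Δdeposits = −$275B.
Δrequired reserves = 8% × −$275B = −$22B.
Δexcess reserves = Δreserves − Δrequired = −$206B − (−$22B) = -$184 billion.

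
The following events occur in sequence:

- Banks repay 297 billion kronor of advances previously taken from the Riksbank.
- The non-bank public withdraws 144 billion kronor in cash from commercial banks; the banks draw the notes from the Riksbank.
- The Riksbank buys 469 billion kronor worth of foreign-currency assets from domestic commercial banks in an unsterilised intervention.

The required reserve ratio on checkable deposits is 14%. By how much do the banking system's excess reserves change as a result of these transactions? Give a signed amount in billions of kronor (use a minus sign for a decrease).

Discount-window repayment 297 billion kronor: reserves −297B, deposits 0.
Currency withdrawal 144 billion kronor: reserves −144B, deposits −144B.
FX purchase 469 billion kronor: reserves +469B, deposits 0.
Totals: Δreserves = +28B, Δdeposits = −144B.
Δrequired reserves = 14% × −144B = −20.16B.
Δexcess reserves = Δreserves − Δrequired = +28B − (−20.16B) = +48.16 billion.

+48.16 billion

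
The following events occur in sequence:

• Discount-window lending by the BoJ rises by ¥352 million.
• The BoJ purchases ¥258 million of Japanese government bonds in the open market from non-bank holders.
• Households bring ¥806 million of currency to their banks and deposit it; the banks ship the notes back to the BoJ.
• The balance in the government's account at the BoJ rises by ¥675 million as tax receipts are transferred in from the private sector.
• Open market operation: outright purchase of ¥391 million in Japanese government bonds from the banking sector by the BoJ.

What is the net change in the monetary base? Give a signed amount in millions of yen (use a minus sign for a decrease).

Discount-window loan ¥352 million: BoJ balance sheet expands → +¥352M.
Asset purchase (from non-banks) ¥258 million: BoJ balance sheet expands → +¥258M.
Currency deposit ¥806 million: just a shift between currency and reserves — both are base money → 0.
Government account inflow ¥675 million: reserves shift to a non-base liability → −¥675M.
OMO purchase (from banks) ¥391 million: BoJ balance sheet expands → +¥391M.
Net: 352 + 258 + 0 − 675 + 391 = +¥326 million.

+¥326 million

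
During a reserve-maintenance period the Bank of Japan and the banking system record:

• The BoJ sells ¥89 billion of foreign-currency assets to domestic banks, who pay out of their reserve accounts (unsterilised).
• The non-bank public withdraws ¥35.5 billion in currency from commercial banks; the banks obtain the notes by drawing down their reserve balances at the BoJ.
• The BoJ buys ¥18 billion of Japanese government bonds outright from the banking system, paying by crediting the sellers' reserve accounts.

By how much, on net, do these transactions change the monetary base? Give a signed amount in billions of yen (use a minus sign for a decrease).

FX sale ¥89 billion: BoJ balance sheet contracts → −¥89B.
Currency withdrawal ¥35.5 billion: just a shift between currency and reserves — both are base money → 0.
OMO purchase (from banks) ¥18 billion: BoJ balance sheet expands → +¥18B.
Net: −89 + 0 + 18 = -¥71 billion.

-¥71 billion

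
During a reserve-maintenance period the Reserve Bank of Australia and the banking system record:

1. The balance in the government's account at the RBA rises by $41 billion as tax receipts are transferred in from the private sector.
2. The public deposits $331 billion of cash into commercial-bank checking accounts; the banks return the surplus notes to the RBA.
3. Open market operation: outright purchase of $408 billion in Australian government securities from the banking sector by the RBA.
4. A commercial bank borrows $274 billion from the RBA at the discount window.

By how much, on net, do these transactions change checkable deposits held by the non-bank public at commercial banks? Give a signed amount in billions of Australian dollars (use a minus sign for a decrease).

+$290 billion

RBA balance sheet:
  Assets:      Securities +$408B, Loans to banks +$274B
  Liabilities: Bank reserves +$972B, Currency in circulation −$331B, Government deposits +$41B
Commercial banking system:
  Assets:      Reserves at CB +$972B, Securities −$408B
  Liabilities: Checkable deposits +$290B, Borrowings from CB +$274B
So the change in checkable deposits held by the non-bank public at commercial banks is +$290 billion.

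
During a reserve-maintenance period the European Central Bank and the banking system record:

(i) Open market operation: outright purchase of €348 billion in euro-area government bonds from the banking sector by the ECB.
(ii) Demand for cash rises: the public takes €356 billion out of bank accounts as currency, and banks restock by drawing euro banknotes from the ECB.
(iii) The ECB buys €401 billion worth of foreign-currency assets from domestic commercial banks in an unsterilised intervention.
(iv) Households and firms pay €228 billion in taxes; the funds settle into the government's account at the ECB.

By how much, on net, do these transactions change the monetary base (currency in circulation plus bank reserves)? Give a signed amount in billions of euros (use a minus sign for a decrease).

OMO purchase (from banks) €348 billion: ECB balance sheet expands → +€348B.
Currency withdrawal €356 billion: just a shift between currency and reserves — both are base money → 0.
FX purchase €401 billion: ECB balance sheet expands → +€401B.
Government account inflow €228 billion: reserves shift to a non-base liability → −€228B.
Net: 348 + 0 + 401 − 228 = +€521 billion.

+€521 billion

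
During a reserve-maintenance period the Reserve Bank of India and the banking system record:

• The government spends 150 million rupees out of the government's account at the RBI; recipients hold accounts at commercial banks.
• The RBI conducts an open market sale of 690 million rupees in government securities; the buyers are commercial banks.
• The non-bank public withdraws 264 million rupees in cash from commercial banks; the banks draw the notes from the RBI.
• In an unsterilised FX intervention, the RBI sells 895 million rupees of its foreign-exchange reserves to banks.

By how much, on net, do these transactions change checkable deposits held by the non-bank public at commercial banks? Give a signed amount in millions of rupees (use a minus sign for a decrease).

-114 million

Government spending 150 million rupees: non-bank counterparties' bank balances rise → +150M.
OMO sale (to banks) 690 million rupees: the counterparty is a bank, so public deposits are unchanged → 0.
Currency withdrawal 264 million rupees: non-bank counterparties' bank balances fall → −264M.
FX sale 895 million rupees: the counterparty is a bank, so public deposits are unchanged → 0.
Net: 150 + 0 − 264 + 0 = -114 million.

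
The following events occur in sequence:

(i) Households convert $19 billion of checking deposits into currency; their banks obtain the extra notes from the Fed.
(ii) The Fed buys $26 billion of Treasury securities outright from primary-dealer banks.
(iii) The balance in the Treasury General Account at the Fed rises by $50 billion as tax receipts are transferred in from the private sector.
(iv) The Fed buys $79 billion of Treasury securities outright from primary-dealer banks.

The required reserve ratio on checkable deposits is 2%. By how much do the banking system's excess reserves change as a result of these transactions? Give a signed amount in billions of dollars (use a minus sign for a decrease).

Currency withdrawal $19 billion: reserves −$19B, deposits −$19B.
OMO purchase (from banks) $26 billion: reserves +$26B, deposits 0.
Government account inflow $50 billion: reserves −$50B, deposits −$50B.
OMO purchase (from banks) $79 billion: reserves +$79B, deposits 0.
Totals: Δreserves = +$36B, Δdeposits = −$69B.
Δrequired reserves = 2% × −$69B = −$1.38B.
Δexcess reserves = Δreserves − Δrequired = +$36B − (−$1.38B) = +$37.38 billion.

+$37.38 billion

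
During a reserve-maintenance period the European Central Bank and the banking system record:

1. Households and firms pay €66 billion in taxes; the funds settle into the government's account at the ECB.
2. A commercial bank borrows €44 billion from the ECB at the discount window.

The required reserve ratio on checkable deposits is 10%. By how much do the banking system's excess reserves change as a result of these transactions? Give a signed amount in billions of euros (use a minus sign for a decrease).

Government account inflow €66 billion: reserves −€66B, deposits −€66B.
Discount-window loan €44 billion: reserves +€44B, deposits 0.
Totals: Δreserves = −€22B, Δdeposits = −€66B.
Δrequired reserves = 10% × −€66B = −€6.6B.
Δexcess reserves = Δreserves − Δrequired = −€22B − (−€6.6B) = -€15.4 billion.

-€15.4 billion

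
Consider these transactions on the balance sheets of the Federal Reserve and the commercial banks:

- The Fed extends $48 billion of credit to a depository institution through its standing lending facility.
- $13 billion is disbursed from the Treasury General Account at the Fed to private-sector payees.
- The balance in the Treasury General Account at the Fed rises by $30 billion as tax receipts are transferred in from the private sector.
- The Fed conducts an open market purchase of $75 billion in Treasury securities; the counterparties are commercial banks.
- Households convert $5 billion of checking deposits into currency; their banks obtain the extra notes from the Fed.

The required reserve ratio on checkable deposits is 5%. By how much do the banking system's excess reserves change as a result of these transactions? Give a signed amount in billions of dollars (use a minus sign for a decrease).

Discount-window loan $48 billion: reserves +$48B, deposits 0.
Government spending $13 billion: reserves +$13B, deposits +$13B.
Government account inflow $30 billion: reserves −$30B, deposits −$30B.
OMO purchase (from banks) $75 billion: reserves +$75B, deposits 0.
Currency withdrawal $5 billion: reserves −$5B, deposits −$5B.
Totals: Δreserves = +$101B, Δdeposits = −$22B.
Δrequired reserves = 5% × −$22B = −$1.1B.
Δexcess reserves = Δreserves − Δrequired = +$101B − (−$1.1B) = +$102.1 billion.

+$102.1 billion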